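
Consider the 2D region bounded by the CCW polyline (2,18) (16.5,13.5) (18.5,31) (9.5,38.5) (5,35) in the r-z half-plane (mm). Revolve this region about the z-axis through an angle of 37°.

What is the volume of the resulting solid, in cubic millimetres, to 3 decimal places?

Volume = 1940.894 mm³

Profile (r,z), 5 vertices: (2,18) (16.5,13.5) (18.5,31) (9.5,38.5) (5,35)
edge 0: (2,18)→(16.5,13.5)  cross = 2·13.5 − 16.5·18 = -270.0000; (r_i+r_j)·cross = 18.5·-270.0000 = -4995.0000
edge 1: (16.5,13.5)→(18.5,31)  cross = 16.5·31 − 18.5·13.5 = 261.7500; (r_i+r_j)·cross = 35·261.7500 = 9161.2500
edge 2: (18.5,31)→(9.5,38.5)  cross = 18.5·38.5 − 9.5·31 = 417.7500; (r_i+r_j)·cross = 28·417.7500 = 11697.0000
edge 3: (9.5,38.5)→(5,35)  cross = 9.5·35 − 5·38.5 = 140.0000; (r_i+r_j)·cross = 14.5·140.0000 = 2030.0000
edge 4: (5,35)→(2,18)  cross = 5·18 − 2·35 = 20.0000; (r_i+r_j)·cross = 7·20.0000 = 140.0000
Σcross = 569.5000 → A = |Σcross|/2 = 284.7500 mm²
Σ(r_i+r_j)·cross = 18033.2500 → first moment M = |Σ|/6 = 3005.5417
R_c = M/A = 3005.5417/284.7500 = 10.5550 mm
θ = 37° = 0.645772 rad
V = θ·R_c·A = 0.645772·10.5550·284.7500 = 1940.894 mm³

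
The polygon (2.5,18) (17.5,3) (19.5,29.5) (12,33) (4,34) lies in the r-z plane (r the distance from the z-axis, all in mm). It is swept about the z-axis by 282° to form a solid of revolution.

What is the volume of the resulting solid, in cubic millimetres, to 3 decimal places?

Volume = 19882.136 mm³

Profile (r,z), 5 vertices: (2.5,18) (17.5,3) (19.5,29.5) (12,33) (4,34)
edge 0: (2.5,18)→(17.5,3)  cross = 2.5·3 − 17.5·18 = -307.5000; (r_i+r_j)·cross = 20·-307.5000 = -6150.0000
edge 1: (17.5,3)→(19.5,29.5)  cross = 17.5·29.5 − 19.5·3 = 457.7500; (r_i+r_j)·cross = 37·457.7500 = 16936.7500
edge 2: (19.5,29.5)→(12,33)  cross = 19.5·33 − 12·29.5 = 289.5000; (r_i+r_j)·cross = 31.5·289.5000 = 9119.2500
edge 3: (12,33)→(4,34)  cross = 12·34 − 4·33 = 276.0000; (r_i+r_j)·cross = 16·276.0000 = 4416.0000
edge 4: (4,34)→(2.5,18)  cross = 4·18 − 2.5·34 = -13.0000; (r_i+r_j)·cross = 6.5·-13.0000 = -84.5000
Σcross = 702.7500 → A = |Σcross|/2 = 351.3750 mm²
Σ(r_i+r_j)·cross = 24237.5000 → first moment M = |Σ|/6 = 4039.5833
R_c = M/A = 4039.5833/351.3750 = 11.4965 mm
θ = 282° = 4.921828 rad
V = θ·R_c·A = 4.921828·11.4965·351.3750 = 19882.136 mm³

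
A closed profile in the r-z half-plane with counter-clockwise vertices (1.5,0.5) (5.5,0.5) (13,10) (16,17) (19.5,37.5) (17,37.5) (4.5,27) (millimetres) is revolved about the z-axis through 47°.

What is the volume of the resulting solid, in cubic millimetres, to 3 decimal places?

Profile (r,z), 7 vertices: (1.5,0.5) (5.5,0.5) (13,10) (16,17) (19.5,37.5) (17,37.5) (4.5,27)
edge 0: (1.5,0.5)→(5.5,0.5)  cross = 1.5·0.5 − 5.5·0.5 = -2.0000; (r_i+r_j)·cross = 7·-2.0000 = -14.0000
edge 1: (5.5,0.5)→(13,10)  cross = 5.5·10 − 13·0.5 = 48.5000; (r_i+r_j)·cross = 18.5·48.5000 = 897.2500
edge 2: (13,10)→(16,17)  cross = 13·17 − 16·10 = 61.0000; (r_i+r_j)·cross = 29·61.0000 = 1769.0000
edge 3: (16,17)→(19.5,37.5)  cross = 16·37.5 − 19.5·17 = 268.5000; (r_i+r_j)·cross = 35.5·268.5000 = 9531.7500
edge 4: (19.5,37.5)→(17,37.5)  cross = 19.5·37.5 − 17·37.5 = 93.7500; (r_i+r_j)·cross = 36.5·93.7500 = 3421.8750
edge 5: (17,37.5)→(4.5,27)  cross = 17·27 − 4.5·37.5 = 290.2500; (r_i+r_j)·cross = 21.5·290.2500 = 6240.3750
edge 6: (4.5,27)→(1.5,0.5)  cross = 4.5·0.5 − 1.5·27 = -38.2500; (r_i+r_j)·cross = 6·-38.2500 = -229.5000
Σcross = 721.7500 → A = |Σcross|/2 = 360.8750 mm²
Σ(r_i+r_j)·cross = 21616.7500 → first moment M = |Σ|/6 = 3602.7917
R_c = M/A = 3602.7917/360.8750 = 9.9835 mm
θ = 47° = 0.820305 rad
V = θ·R_c·A = 0.820305·9.9835·360.8750 = 2955.387 mm³

Volume = 2955.387 mm³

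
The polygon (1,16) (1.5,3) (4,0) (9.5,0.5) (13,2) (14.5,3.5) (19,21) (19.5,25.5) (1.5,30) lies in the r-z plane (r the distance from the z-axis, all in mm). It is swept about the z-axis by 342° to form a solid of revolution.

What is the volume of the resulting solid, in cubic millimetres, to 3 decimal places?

Profile (r,z), 9 vertices: (1,16) (1.5,3) (4,0) (9.5,0.5) (13,2) (14.5,3.5) (19,21) (19.5,25.5) (1.5,30)
edge 0: (1,16)→(1.5,3)  cross = 1·3 − 1.5·16 = -21.0000; (r_i+r_j)·cross = 2.5·-21.0000 = -52.5000
edge 1: (1.5,3)→(4,0)  cross = 1.5·0 − 4·3 = -12.0000; (r_i+r_j)·cross = 5.5·-12.0000 = -66.0000
edge 2: (4,0)→(9.5,0.5)  cross = 4·0.5 − 9.5·0 = 2.0000; (r_i+r_j)·cross = 13.5·2.0000 = 27.0000
edge 3: (9.5,0.5)→(13,2)  cross = 9.5·2 − 13·0.5 = 12.5000; (r_i+r_j)·cross = 22.5·12.5000 = 281.2500
edge 4: (13,2)→(14.5,3.5)  cross = 13·3.5 − 14.5·2 = 16.5000; (r_i+r_j)·cross = 27.5·16.5000 = 453.7500
edge 5: (14.5,3.5)→(19,21)  cross = 14.5·21 − 19·3.5 = 238.0000; (r_i+r_j)·cross = 33.5·238.0000 = 7973.0000
edge 6: (19,21)→(19.5,25.5)  cross = 19·25.5 − 19.5·21 = 75.0000; (r_i+r_j)·cross = 38.5·75.0000 = 2887.5000
edge 7: (19.5,25.5)→(1.5,30)  cross = 19.5·30 − 1.5·25.5 = 546.7500; (r_i+r_j)·cross = 21·546.7500 = 11481.7500
edge 8: (1.5,30)→(1,16)  cross = 1.5·16 − 1·30 = -6.0000; (r_i+r_j)·cross = 2.5·-6.0000 = -15.0000
Σcross = 851.7500 → A = |Σcross|/2 = 425.8750 mm²
Σ(r_i+r_j)·cross = 22970.7500 → first moment M = |Σ|/6 = 3828.4583
R_c = M/A = 3828.4583/425.8750 = 8.9896 mm
θ = 342° = 5.969026 rad
V = θ·R_c·A = 5.969026·8.9896·425.8750 = 22852.167 mm³

Volume = 22852.167 mm³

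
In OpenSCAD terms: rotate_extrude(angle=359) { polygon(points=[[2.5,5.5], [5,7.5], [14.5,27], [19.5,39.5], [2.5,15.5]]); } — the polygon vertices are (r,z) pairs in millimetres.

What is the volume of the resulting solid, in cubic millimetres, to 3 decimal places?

Volume = 6652.902 mm³

Profile (r,z), 5 vertices: (2.5,5.5) (5,7.5) (14.5,27) (19.5,39.5) (2.5,15.5)
edge 0: (2.5,5.5)→(5,7.5)  cross = 2.5·7.5 − 5·5.5 = -8.7500; (r_i+r_j)·cross = 7.5·-8.7500 = -65.6250
edge 1: (5,7.5)→(14.5,27)  cross = 5·27 − 14.5·7.5 = 26.2500; (r_i+r_j)·cross = 19.5·26.2500 = 511.8750
edge 2: (14.5,27)→(19.5,39.5)  cross = 14.5·39.5 − 19.5·27 = 46.2500; (r_i+r_j)·cross = 34·46.2500 = 1572.5000
edge 3: (19.5,39.5)→(2.5,15.5)  cross = 19.5·15.5 − 2.5·39.5 = 203.5000; (r_i+r_j)·cross = 22·203.5000 = 4477.0000
edge 4: (2.5,15.5)→(2.5,5.5)  cross = 2.5·5.5 − 2.5·15.5 = -25.0000; (r_i+r_j)·cross = 5·-25.0000 = -125.0000
Σcross = 242.2500 → A = |Σcross|/2 = 121.1250 mm²
Σ(r_i+r_j)·cross = 6370.7500 → first moment M = |Σ|/6 = 1061.7917
R_c = M/A = 1061.7917/121.1250 = 8.7661 mm
θ = 359° = 6.265732 rad
V = θ·R_c·A = 6.265732·8.7661·121.1250 = 6652.902 mm³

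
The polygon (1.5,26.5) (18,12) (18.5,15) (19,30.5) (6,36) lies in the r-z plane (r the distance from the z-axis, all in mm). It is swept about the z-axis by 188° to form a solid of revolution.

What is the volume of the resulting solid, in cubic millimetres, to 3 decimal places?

Profile (r,z), 5 vertices: (1.5,26.5) (18,12) (18.5,15) (19,30.5) (6,36)
edge 0: (1.5,26.5)→(18,12)  cross = 1.5·12 − 18·26.5 = -459.0000; (r_i+r_j)·cross = 19.5·-459.0000 = -8950.5000
edge 1: (18,12)→(18.5,15)  cross = 18·15 − 18.5·12 = 48.0000; (r_i+r_j)·cross = 36.5·48.0000 = 1752.0000
edge 2: (18.5,15)→(19,30.5)  cross = 18.5·30.5 − 19·15 = 279.2500; (r_i+r_j)·cross = 37.5·279.2500 = 10471.8750
edge 3: (19,30.5)→(6,36)  cross = 19·36 − 6·30.5 = 501.0000; (r_i+r_j)·cross = 25·501.0000 = 12525.0000
edge 4: (6,36)→(1.5,26.5)  cross = 6·26.5 − 1.5·36 = 105.0000; (r_i+r_j)·cross = 7.5·105.0000 = 787.5000
Σcross = 474.2500 → A = |Σcross|/2 = 237.1250 mm²
Σ(r_i+r_j)·cross = 16585.8750 → first moment M = |Σ|/6 = 2764.3125
R_c = M/A = 2764.3125/237.1250 = 11.6576 mm
θ = 188° = 3.281219 rad
V = θ·R_c·A = 3.281219·11.6576·237.1250 = 9070.315 mm³

Volume = 9070.315 mm³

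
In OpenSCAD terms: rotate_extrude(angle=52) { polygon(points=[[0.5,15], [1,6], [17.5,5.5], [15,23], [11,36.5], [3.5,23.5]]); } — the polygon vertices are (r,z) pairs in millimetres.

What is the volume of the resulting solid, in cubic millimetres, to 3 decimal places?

Volume = 2761.607 mm³

Profile (r,z), 6 vertices: (0.5,15) (1,6) (17.5,5.5) (15,23) (11,36.5) (3.5,23.5)
edge 0: (0.5,15)→(1,6)  cross = 0.5·6 − 1·15 = -12.0000; (r_i+r_j)·cross = 1.5·-12.0000 = -18.0000
edge 1: (1,6)→(17.5,5.5)  cross = 1·5.5 − 17.5·6 = -99.5000; (r_i+r_j)·cross = 18.5·-99.5000 = -1840.7500
edge 2: (17.5,5.5)→(15,23)  cross = 17.5·23 − 15·5.5 = 320.0000; (r_i+r_j)·cross = 32.5·320.0000 = 10400.0000
edge 3: (15,23)→(11,36.5)  cross = 15·36.5 − 11·23 = 294.5000; (r_i+r_j)·cross = 26·294.5000 = 7657.0000
edge 4: (11,36.5)→(3.5,23.5)  cross = 11·23.5 − 3.5·36.5 = 130.7500; (r_i+r_j)·cross = 14.5·130.7500 = 1895.8750
edge 5: (3.5,23.5)→(0.5,15)  cross = 3.5·15 − 0.5·23.5 = 40.7500; (r_i+r_j)·cross = 4·40.7500 = 163.0000
Σcross = 674.5000 → A = |Σcross|/2 = 337.2500 mm²
Σ(r_i+r_j)·cross = 18257.1250 → first moment M = |Σ|/6 = 3042.8542
R_c = M/A = 3042.8542/337.2500 = 9.0225 mm
θ = 52° = 0.907571 rad
V = θ·R_c·A = 0.907571·9.0225·337.2500 = 2761.607 mm³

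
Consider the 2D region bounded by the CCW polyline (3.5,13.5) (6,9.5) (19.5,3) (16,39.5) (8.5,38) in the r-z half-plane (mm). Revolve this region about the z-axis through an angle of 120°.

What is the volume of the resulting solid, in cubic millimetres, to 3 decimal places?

Volume = 9554.805 mm³

Profile (r,z), 5 vertices: (3.5,13.5) (6,9.5) (19.5,3) (16,39.5) (8.5,38)
edge 0: (3.5,13.5)→(6,9.5)  cross = 3.5·9.5 − 6·13.5 = -47.7500; (r_i+r_j)·cross = 9.5·-47.7500 = -453.6250
edge 1: (6,9.5)→(19.5,3)  cross = 6·3 − 19.5·9.5 = -167.2500; (r_i+r_j)·cross = 25.5·-167.2500 = -4264.8750
edge 2: (19.5,3)→(16,39.5)  cross = 19.5·39.5 − 16·3 = 722.2500; (r_i+r_j)·cross = 35.5·722.2500 = 25639.8750
edge 3: (16,39.5)→(8.5,38)  cross = 16·38 − 8.5·39.5 = 272.2500; (r_i+r_j)·cross = 24.5·272.2500 = 6670.1250
edge 4: (8.5,38)→(3.5,13.5)  cross = 8.5·13.5 − 3.5·38 = -18.2500; (r_i+r_j)·cross = 12·-18.2500 = -219.0000
Σcross = 761.2500 → A = |Σcross|/2 = 380.6250 mm²
Σ(r_i+r_j)·cross = 27372.5000 → first moment M = |Σ|/6 = 4562.0833
R_c = M/A = 4562.0833/380.6250 = 11.9858 mm
θ = 120° = 2.094395 rad
V = θ·R_c·A = 2.094395·11.9858·380.6250 = 9554.805 mm³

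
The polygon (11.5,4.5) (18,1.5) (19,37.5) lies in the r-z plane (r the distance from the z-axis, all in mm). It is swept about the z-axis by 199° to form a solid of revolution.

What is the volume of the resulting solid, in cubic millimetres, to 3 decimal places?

Profile (r,z), 3 vertices: (11.5,4.5) (18,1.5) (19,37.5)
edge 0: (11.5,4.5)→(18,1.5)  cross = 11.5·1.5 − 18·4.5 = -63.7500; (r_i+r_j)·cross = 29.5·-63.7500 = -1880.6250
edge 1: (18,1.5)→(19,37.5)  cross = 18·37.5 − 19·1.5 = 646.5000; (r_i+r_j)·cross = 37·646.5000 = 23920.5000
edge 2: (19,37.5)→(11.5,4.5)  cross = 19·4.5 − 11.5·37.5 = -345.7500; (r_i+r_j)·cross = 30.5·-345.7500 = -10545.3750
Σcross = 237.0000 → A = |Σcross|/2 = 118.5000 mm²
Σ(r_i+r_j)·cross = 11494.5000 → first moment M = |Σ|/6 = 1915.7500
R_c = M/A = 1915.7500/118.5000 = 16.1667 mm
θ = 199° = 3.473205 rad
V = θ·R_c·A = 3.473205·16.1667·118.5000 = 6653.793 mm³

Volume = 6653.793 mm³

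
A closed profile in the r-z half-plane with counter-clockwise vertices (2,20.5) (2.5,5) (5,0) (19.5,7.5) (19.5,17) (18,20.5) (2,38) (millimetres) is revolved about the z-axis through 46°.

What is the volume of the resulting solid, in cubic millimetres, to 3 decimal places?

Volume = 3212.209 mm³

Profile (r,z), 7 vertices: (2,20.5) (2.5,5) (5,0) (19.5,7.5) (19.5,17) (18,20.5) (2,38)
edge 0: (2,20.5)→(2.5,5)  cross = 2·5 − 2.5·20.5 = -41.2500; (r_i+r_j)·cross = 4.5·-41.2500 = -185.6250
edge 1: (2.5,5)→(5,0)  cross = 2.5·0 − 5·5 = -25.0000; (r_i+r_j)·cross = 7.5·-25.0000 = -187.5000
edge 2: (5,0)→(19.5,7.5)  cross = 5·7.5 − 19.5·0 = 37.5000; (r_i+r_j)·cross = 24.5·37.5000 = 918.7500
edge 3: (19.5,7.5)→(19.5,17)  cross = 19.5·17 − 19.5·7.5 = 185.2500; (r_i+r_j)·cross = 39·185.2500 = 7224.7500
edge 4: (19.5,17)→(18,20.5)  cross = 19.5·20.5 − 18·17 = 93.7500; (r_i+r_j)·cross = 37.5·93.7500 = 3515.6250
edge 5: (18,20.5)→(2,38)  cross = 18·38 − 2·20.5 = 643.0000; (r_i+r_j)·cross = 20·643.0000 = 12860.0000
edge 6: (2,38)→(2,20.5)  cross = 2·20.5 − 2·38 = -35.0000; (r_i+r_j)·cross = 4·-35.0000 = -140.0000
Σcross = 858.2500 → A = |Σcross|/2 = 429.1250 mm²
Σ(r_i+r_j)·cross = 24006.0000 → first moment M = |Σ|/6 = 4001.0000
R_c = M/A = 4001.0000/429.1250 = 9.3236 mm
θ = 46° = 0.802851 rad
V = θ·R_c·A = 0.802851·9.3236·429.1250 = 3212.209 mm³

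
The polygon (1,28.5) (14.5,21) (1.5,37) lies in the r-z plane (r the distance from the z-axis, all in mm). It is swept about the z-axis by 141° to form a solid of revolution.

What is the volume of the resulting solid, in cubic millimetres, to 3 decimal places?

Volume = 826.252 mm³

Profile (r,z), 3 vertices: (1,28.5) (14.5,21) (1.5,37)
edge 0: (1,28.5)→(14.5,21)  cross = 1·21 − 14.5·28.5 = -392.2500; (r_i+r_j)·cross = 15.5·-392.2500 = -6079.8750
edge 1: (14.5,21)→(1.5,37)  cross = 14.5·37 − 1.5·21 = 505.0000; (r_i+r_j)·cross = 16·505.0000 = 8080.0000
edge 2: (1.5,37)→(1,28.5)  cross = 1.5·28.5 − 1·37 = 5.7500; (r_i+r_j)·cross = 2.5·5.7500 = 14.3750
Σcross = 118.5000 → A = |Σcross|/2 = 59.2500 mm²
Σ(r_i+r_j)·cross = 2014.5000 → first moment M = |Σ|/6 = 335.7500
R_c = M/A = 335.7500/59.2500 = 5.6667 mm
θ = 141° = 2.460914 rad
V = θ·R_c·A = 2.460914·5.6667·59.2500 = 826.252 mm³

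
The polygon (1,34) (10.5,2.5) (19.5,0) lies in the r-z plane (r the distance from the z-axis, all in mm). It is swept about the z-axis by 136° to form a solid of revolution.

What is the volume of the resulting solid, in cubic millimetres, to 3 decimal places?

Volume = 3185.534 mm³

Profile (r,z), 3 vertices: (1,34) (10.5,2.5) (19.5,0)
edge 0: (1,34)→(10.5,2.5)  cross = 1·2.5 − 10.5·34 = -354.5000; (r_i+r_j)·cross = 11.5·-354.5000 = -4076.7500
edge 1: (10.5,2.5)→(19.5,0)  cross = 10.5·0 − 19.5·2.5 = -48.7500; (r_i+r_j)·cross = 30·-48.7500 = -1462.5000
edge 2: (19.5,0)→(1,34)  cross = 19.5·34 − 1·0 = 663.0000; (r_i+r_j)·cross = 20.5·663.0000 = 13591.5000
Σcross = 259.7500 → A = |Σcross|/2 = 129.8750 mm²
Σ(r_i+r_j)·cross = 8052.2500 → first moment M = |Σ|/6 = 1342.0417
R_c = M/A = 1342.0417/129.8750 = 10.3333 mm
θ = 136° = 2.373648 rad
V = θ·R_c·A = 2.373648·10.3333·129.8750 = 3185.534 mm³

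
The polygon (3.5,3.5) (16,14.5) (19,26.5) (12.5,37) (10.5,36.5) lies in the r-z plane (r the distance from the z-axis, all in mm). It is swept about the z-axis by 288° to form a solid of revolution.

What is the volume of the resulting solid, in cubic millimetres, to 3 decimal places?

Profile (r,z), 5 vertices: (3.5,3.5) (16,14.5) (19,26.5) (12.5,37) (10.5,36.5)
edge 0: (3.5,3.5)→(16,14.5)  cross = 3.5·14.5 − 16·3.5 = -5.2500; (r_i+r_j)·cross = 19.5·-5.2500 = -102.3750
edge 1: (16,14.5)→(19,26.5)  cross = 16·26.5 − 19·14.5 = 148.5000; (r_i+r_j)·cross = 35·148.5000 = 5197.5000
edge 2: (19,26.5)→(12.5,37)  cross = 19·37 − 12.5·26.5 = 371.7500; (r_i+r_j)·cross = 31.5·371.7500 = 11710.1250
edge 3: (12.5,37)→(10.5,36.5)  cross = 12.5·36.5 − 10.5·37 = 67.7500; (r_i+r_j)·cross = 23·67.7500 = 1558.2500
edge 4: (10.5,36.5)→(3.5,3.5)  cross = 10.5·3.5 − 3.5·36.5 = -91.0000; (r_i+r_j)·cross = 14·-91.0000 = -1274.0000
Σcross = 491.7500 → A = |Σcross|/2 = 245.8750 mm²
Σ(r_i+r_j)·cross = 17089.5000 → first moment M = |Σ|/6 = 2848.2500
R_c = M/A = 2848.2500/245.8750 = 11.5841 mm
θ = 288° = 5.026548 rad
V = θ·R_c·A = 5.026548·11.5841·245.8750 = 14316.866 mm³

Volume = 14316.866 mm³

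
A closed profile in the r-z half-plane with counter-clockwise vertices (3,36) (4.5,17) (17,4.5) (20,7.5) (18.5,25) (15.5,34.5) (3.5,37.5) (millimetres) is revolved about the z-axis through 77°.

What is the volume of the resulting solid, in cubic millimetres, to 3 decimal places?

Volume = 5834.277 mm³

Profile (r,z), 7 vertices: (3,36) (4.5,17) (17,4.5) (20,7.5) (18.5,25) (15.5,34.5) (3.5,37.5)
edge 0: (3,36)→(4.5,17)  cross = 3·17 − 4.5·36 = -111.0000; (r_i+r_j)·cross = 7.5·-111.0000 = -832.5000
edge 1: (4.5,17)→(17,4.5)  cross = 4.5·4.5 − 17·17 = -268.7500; (r_i+r_j)·cross = 21.5·-268.7500 = -5778.1250
edge 2: (17,4.5)→(20,7.5)  cross = 17·7.5 − 20·4.5 = 37.5000; (r_i+r_j)·cross = 37·37.5000 = 1387.5000
edge 3: (20,7.5)→(18.5,25)  cross = 20·25 − 18.5·7.5 = 361.2500; (r_i+r_j)·cross = 38.5·361.2500 = 13908.1250
edge 4: (18.5,25)→(15.5,34.5)  cross = 18.5·34.5 − 15.5·25 = 250.7500; (r_i+r_j)·cross = 34·250.7500 = 8525.5000
edge 5: (15.5,34.5)→(3.5,37.5)  cross = 15.5·37.5 − 3.5·34.5 = 460.5000; (r_i+r_j)·cross = 19·460.5000 = 8749.5000
edge 6: (3.5,37.5)→(3,36)  cross = 3.5·36 − 3·37.5 = 13.5000; (r_i+r_j)·cross = 6.5·13.5000 = 87.7500
Σcross = 743.7500 → A = |Σcross|/2 = 371.8750 mm²
Σ(r_i+r_j)·cross = 26047.7500 → first moment M = |Σ|/6 = 4341.2917
R_c = M/A = 4341.2917/371.8750 = 11.6741 mm
θ = 77° = 1.343904 rad
V = θ·R_c·A = 1.343904·11.6741·371.8750 = 5834.277 mm³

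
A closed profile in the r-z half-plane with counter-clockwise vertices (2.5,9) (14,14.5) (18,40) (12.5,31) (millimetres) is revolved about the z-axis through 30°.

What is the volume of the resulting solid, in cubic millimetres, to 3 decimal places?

Profile (r,z), 4 vertices: (2.5,9) (14,14.5) (18,40) (12.5,31)
edge 0: (2.5,9)→(14,14.5)  cross = 2.5·14.5 − 14·9 = -89.7500; (r_i+r_j)·cross = 16.5·-89.7500 = -1480.8750
edge 1: (14,14.5)→(18,40)  cross = 14·40 − 18·14.5 = 299.0000; (r_i+r_j)·cross = 32·299.0000 = 9568.0000
edge 2: (18,40)→(12.5,31)  cross = 18·31 − 12.5·40 = 58.0000; (r_i+r_j)·cross = 30.5·58.0000 = 1769.0000
edge 3: (12.5,31)→(2.5,9)  cross = 12.5·9 − 2.5·31 = 35.0000; (r_i+r_j)·cross = 15·35.0000 = 525.0000
Σcross = 302.2500 → A = |Σcross|/2 = 151.1250 mm²
Σ(r_i+r_j)·cross = 10381.1250 → first moment M = |Σ|/6 = 1730.1875
R_c = M/A = 1730.1875/151.1250 = 11.4487 mm
θ = 30° = 0.523599 rad
V = θ·R_c·A = 0.523599·11.4487·151.1250 = 905.924 mm³

Volume = 905.924 mm³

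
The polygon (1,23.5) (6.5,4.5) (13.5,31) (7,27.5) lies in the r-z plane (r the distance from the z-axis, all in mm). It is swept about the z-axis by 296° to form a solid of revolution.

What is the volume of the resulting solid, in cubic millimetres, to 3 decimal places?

Volume = 5132.810 mm³

Profile (r,z), 4 vertices: (1,23.5) (6.5,4.5) (13.5,31) (7,27.5)
edge 0: (1,23.5)→(6.5,4.5)  cross = 1·4.5 − 6.5·23.5 = -148.2500; (r_i+r_j)·cross = 7.5·-148.2500 = -1111.8750
edge 1: (6.5,4.5)→(13.5,31)  cross = 6.5·31 − 13.5·4.5 = 140.7500; (r_i+r_j)·cross = 20·140.7500 = 2815.0000
edge 2: (13.5,31)→(7,27.5)  cross = 13.5·27.5 − 7·31 = 154.2500; (r_i+r_j)·cross = 20.5·154.2500 = 3162.1250
edge 3: (7,27.5)→(1,23.5)  cross = 7·23.5 − 1·27.5 = 137.0000; (r_i+r_j)·cross = 8·137.0000 = 1096.0000
Σcross = 283.7500 → A = |Σcross|/2 = 141.8750 mm²
Σ(r_i+r_j)·cross = 5961.2500 → first moment M = |Σ|/6 = 993.5417
R_c = M/A = 993.5417/141.8750 = 7.0029 mm
θ = 296° = 5.166175 rad
V = θ·R_c·A = 5.166175·7.0029·141.8750 = 5132.810 mm³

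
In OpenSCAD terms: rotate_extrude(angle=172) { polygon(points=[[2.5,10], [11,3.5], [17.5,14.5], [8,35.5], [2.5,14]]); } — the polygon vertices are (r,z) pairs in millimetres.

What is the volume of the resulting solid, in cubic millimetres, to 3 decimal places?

Profile (r,z), 5 vertices: (2.5,10) (11,3.5) (17.5,14.5) (8,35.5) (2.5,14)
edge 0: (2.5,10)→(11,3.5)  cross = 2.5·3.5 − 11·10 = -101.2500; (r_i+r_j)·cross = 13.5·-101.2500 = -1366.8750
edge 1: (11,3.5)→(17.5,14.5)  cross = 11·14.5 − 17.5·3.5 = 98.2500; (r_i+r_j)·cross = 28.5·98.2500 = 2800.1250
edge 2: (17.5,14.5)→(8,35.5)  cross = 17.5·35.5 − 8·14.5 = 505.2500; (r_i+r_j)·cross = 25.5·505.2500 = 12883.8750
edge 3: (8,35.5)→(2.5,14)  cross = 8·14 − 2.5·35.5 = 23.2500; (r_i+r_j)·cross = 10.5·23.2500 = 244.1250
edge 4: (2.5,14)→(2.5,10)  cross = 2.5·10 − 2.5·14 = -10.0000; (r_i+r_j)·cross = 5·-10.0000 = -50.0000
Σcross = 515.5000 → A = |Σcross|/2 = 257.7500 mm²
Σ(r_i+r_j)·cross = 14511.2500 → first moment M = |Σ|/6 = 2418.5417
R_c = M/A = 2418.5417/257.7500 = 9.3833 mm
θ = 172° = 3.001966 rad
V = θ·R_c·A = 3.001966·9.3833·257.7500 = 7260.381 mm³

Volume = 7260.381 mm³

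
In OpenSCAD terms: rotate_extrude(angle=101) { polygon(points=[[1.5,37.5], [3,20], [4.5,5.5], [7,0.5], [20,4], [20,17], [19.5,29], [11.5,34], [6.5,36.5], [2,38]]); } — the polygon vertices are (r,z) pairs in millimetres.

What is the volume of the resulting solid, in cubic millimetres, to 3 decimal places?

Volume = 10193.694 mm³

Profile (r,z), 10 vertices: (1.5,37.5) (3,20) (4.5,5.5) (7,0.5) (20,4) (20,17) (19.5,29) (11.5,34) (6.5,36.5) (2,38)
edge 0: (1.5,37.5)→(3,20)  cross = 1.5·20 − 3·37.5 = -82.5000; (r_i+r_j)·cross = 4.5·-82.5000 = -371.2500
edge 1: (3,20)→(4.5,5.5)  cross = 3·5.5 − 4.5·20 = -73.5000; (r_i+r_j)·cross = 7.5·-73.5000 = -551.2500
edge 2: (4.5,5.5)→(7,0.5)  cross = 4.5·0.5 − 7·5.5 = -36.2500; (r_i+r_j)·cross = 11.5·-36.2500 = -416.8750
edge 3: (7,0.5)→(20,4)  cross = 7·4 − 20·0.5 = 18.0000; (r_i+r_j)·cross = 27·18.0000 = 486.0000
edge 4: (20,4)→(20,17)  cross = 20·17 − 20·4 = 260.0000; (r_i+r_j)·cross = 40·260.0000 = 10400.0000
edge 5: (20,17)→(19.5,29)  cross = 20·29 − 19.5·17 = 248.5000; (r_i+r_j)·cross = 39.5·248.5000 = 9815.7500
edge 6: (19.5,29)→(11.5,34)  cross = 19.5·34 − 11.5·29 = 329.5000; (r_i+r_j)·cross = 31·329.5000 = 10214.5000
edge 7: (11.5,34)→(6.5,36.5)  cross = 11.5·36.5 − 6.5·34 = 198.7500; (r_i+r_j)·cross = 18·198.7500 = 3577.5000
edge 8: (6.5,36.5)→(2,38)  cross = 6.5·38 − 2·36.5 = 174.0000; (r_i+r_j)·cross = 8.5·174.0000 = 1479.0000
edge 9: (2,38)→(1.5,37.5)  cross = 2·37.5 − 1.5·38 = 18.0000; (r_i+r_j)·cross = 3.5·18.0000 = 63.0000
Σcross = 1054.5000 → A = |Σcross|/2 = 527.2500 mm²
Σ(r_i+r_j)·cross = 34696.3750 → first moment M = |Σ|/6 = 5782.7292
R_c = M/A = 5782.7292/527.2500 = 10.9677 mm
θ = 101° = 1.762783 rad
V = θ·R_c·A = 1.762783·10.9677·527.2500 = 10193.694 mm³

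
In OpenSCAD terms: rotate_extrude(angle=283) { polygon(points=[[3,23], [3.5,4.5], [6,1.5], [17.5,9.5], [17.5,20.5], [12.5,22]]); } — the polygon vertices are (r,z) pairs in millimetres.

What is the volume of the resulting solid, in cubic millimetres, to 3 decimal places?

Volume = 11618.631 mm³

Profile (r,z), 6 vertices: (3,23) (3.5,4.5) (6,1.5) (17.5,9.5) (17.5,20.5) (12.5,22)
edge 0: (3,23)→(3.5,4.5)  cross = 3·4.5 − 3.5·23 = -67.0000; (r_i+r_j)·cross = 6.5·-67.0000 = -435.5000
edge 1: (3.5,4.5)→(6,1.5)  cross = 3.5·1.5 − 6·4.5 = -21.7500; (r_i+r_j)·cross = 9.5·-21.7500 = -206.6250
edge 2: (6,1.5)→(17.5,9.5)  cross = 6·9.5 − 17.5·1.5 = 30.7500; (r_i+r_j)·cross = 23.5·30.7500 = 722.6250
edge 3: (17.5,9.5)→(17.5,20.5)  cross = 17.5·20.5 − 17.5·9.5 = 192.5000; (r_i+r_j)·cross = 35·192.5000 = 6737.5000
edge 4: (17.5,20.5)→(12.5,22)  cross = 17.5·22 − 12.5·20.5 = 128.7500; (r_i+r_j)·cross = 30·128.7500 = 3862.5000
edge 5: (12.5,22)→(3,23)  cross = 12.5·23 − 3·22 = 221.5000; (r_i+r_j)·cross = 15.5·221.5000 = 3433.2500
Σcross = 484.7500 → A = |Σcross|/2 = 242.3750 mm²
Σ(r_i+r_j)·cross = 14113.7500 → first moment M = |Σ|/6 = 2352.2917
R_c = M/A = 2352.2917/242.3750 = 9.7052 mm
θ = 283° = 4.939282 rad
V = θ·R_c·A = 4.939282·9.7052·242.3750 = 11618.631 mm³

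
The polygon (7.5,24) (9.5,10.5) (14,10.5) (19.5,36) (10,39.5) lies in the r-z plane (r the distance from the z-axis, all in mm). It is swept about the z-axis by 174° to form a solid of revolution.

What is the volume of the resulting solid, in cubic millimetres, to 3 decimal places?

Profile (r,z), 5 vertices: (7.5,24) (9.5,10.5) (14,10.5) (19.5,36) (10,39.5)
edge 0: (7.5,24)→(9.5,10.5)  cross = 7.5·10.5 − 9.5·24 = -149.2500; (r_i+r_j)·cross = 17·-149.2500 = -2537.2500
edge 1: (9.5,10.5)→(14,10.5)  cross = 9.5·10.5 − 14·10.5 = -47.2500; (r_i+r_j)·cross = 23.5·-47.2500 = -1110.3750
edge 2: (14,10.5)→(19.5,36)  cross = 14·36 − 19.5·10.5 = 299.2500; (r_i+r_j)·cross = 33.5·299.2500 = 10024.8750
edge 3: (19.5,36)→(10,39.5)  cross = 19.5·39.5 − 10·36 = 410.2500; (r_i+r_j)·cross = 29.5·410.2500 = 12102.3750
edge 4: (10,39.5)→(7.5,24)  cross = 10·24 − 7.5·39.5 = -56.2500; (r_i+r_j)·cross = 17.5·-56.2500 = -984.3750
Σcross = 456.7500 → A = |Σcross|/2 = 228.3750 mm²
Σ(r_i+r_j)·cross = 17495.2500 → first moment M = |Σ|/6 = 2915.8750
R_c = M/A = 2915.8750/228.3750 = 12.7679 mm
θ = 174° = 3.036873 rad
V = θ·R_c·A = 3.036873·12.7679·228.3750 = 8855.142 mm³

Volume = 8855.142 mm³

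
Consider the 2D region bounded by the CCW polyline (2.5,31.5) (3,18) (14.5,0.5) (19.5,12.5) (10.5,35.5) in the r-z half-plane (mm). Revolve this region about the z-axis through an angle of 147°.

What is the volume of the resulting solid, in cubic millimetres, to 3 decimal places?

Profile (r,z), 5 vertices: (2.5,31.5) (3,18) (14.5,0.5) (19.5,12.5) (10.5,35.5)
edge 0: (2.5,31.5)→(3,18)  cross = 2.5·18 − 3·31.5 = -49.5000; (r_i+r_j)·cross = 5.5·-49.5000 = -272.2500
edge 1: (3,18)→(14.5,0.5)  cross = 3·0.5 − 14.5·18 = -259.5000; (r_i+r_j)·cross = 17.5·-259.5000 = -4541.2500
edge 2: (14.5,0.5)→(19.5,12.5)  cross = 14.5·12.5 − 19.5·0.5 = 171.5000; (r_i+r_j)·cross = 34·171.5000 = 5831.0000
edge 3: (19.5,12.5)→(10.5,35.5)  cross = 19.5·35.5 − 10.5·12.5 = 561.0000; (r_i+r_j)·cross = 30·561.0000 = 16830.0000
edge 4: (10.5,35.5)→(2.5,31.5)  cross = 10.5·31.5 − 2.5·35.5 = 242.0000; (r_i+r_j)·cross = 13·242.0000 = 3146.0000
Σcross = 665.5000 → A = |Σcross|/2 = 332.7500 mm²
Σ(r_i+r_j)·cross = 20993.5000 → first moment M = |Σ|/6 = 3498.9167
R_c = M/A = 3498.9167/332.7500 = 10.5152 mm
θ = 147° = 2.565634 rad
V = θ·R_c·A = 2.565634·10.5152·332.7500 = 8976.940 mm³

Volume = 8976.940 mm³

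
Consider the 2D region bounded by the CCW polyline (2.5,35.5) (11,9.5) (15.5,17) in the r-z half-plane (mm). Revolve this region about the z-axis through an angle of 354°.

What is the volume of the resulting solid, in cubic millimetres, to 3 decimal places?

Profile (r,z), 3 vertices: (2.5,35.5) (11,9.5) (15.5,17)
edge 0: (2.5,35.5)→(11,9.5)  cross = 2.5·9.5 − 11·35.5 = -366.7500; (r_i+r_j)·cross = 13.5·-366.7500 = -4951.1250
edge 1: (11,9.5)→(15.5,17)  cross = 11·17 − 15.5·9.5 = 39.7500; (r_i+r_j)·cross = 26.5·39.7500 = 1053.3750
edge 2: (15.5,17)→(2.5,35.5)  cross = 15.5·35.5 − 2.5·17 = 507.7500; (r_i+r_j)·cross = 18·507.7500 = 9139.5000
Σcross = 180.7500 → A = |Σcross|/2 = 90.3750 mm²
Σ(r_i+r_j)·cross = 5241.7500 → first moment M = |Σ|/6 = 873.6250
R_c = M/A = 873.6250/90.3750 = 9.6667 mm
θ = 354° = 6.178466 rad
V = θ·R_c·A = 6.178466·9.6667·90.3750 = 5397.662 mm³

Volume = 5397.662 mm³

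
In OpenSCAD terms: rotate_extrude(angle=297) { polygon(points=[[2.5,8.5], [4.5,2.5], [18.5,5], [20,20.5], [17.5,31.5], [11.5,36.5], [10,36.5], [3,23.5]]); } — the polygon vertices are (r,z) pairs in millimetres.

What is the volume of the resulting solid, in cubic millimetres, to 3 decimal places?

Volume = 26606.698 mm³

Profile (r,z), 8 vertices: (2.5,8.5) (4.5,2.5) (18.5,5) (20,20.5) (17.5,31.5) (11.5,36.5) (10,36.5) (3,23.5)
edge 0: (2.5,8.5)→(4.5,2.5)  cross = 2.5·2.5 − 4.5·8.5 = -32.0000; (r_i+r_j)·cross = 7·-32.0000 = -224.0000
edge 1: (4.5,2.5)→(18.5,5)  cross = 4.5·5 − 18.5·2.5 = -23.7500; (r_i+r_j)·cross = 23·-23.7500 = -546.2500
edge 2: (18.5,5)→(20,20.5)  cross = 18.5·20.5 − 20·5 = 279.2500; (r_i+r_j)·cross = 38.5·279.2500 = 10751.1250
edge 3: (20,20.5)→(17.5,31.5)  cross = 20·31.5 − 17.5·20.5 = 271.2500; (r_i+r_j)·cross = 37.5·271.2500 = 10171.8750
edge 4: (17.5,31.5)→(11.5,36.5)  cross = 17.5·36.5 − 11.5·31.5 = 276.5000; (r_i+r_j)·cross = 29·276.5000 = 8018.5000
edge 5: (11.5,36.5)→(10,36.5)  cross = 11.5·36.5 − 10·36.5 = 54.7500; (r_i+r_j)·cross = 21.5·54.7500 = 1177.1250
edge 6: (10,36.5)→(3,23.5)  cross = 10·23.5 − 3·36.5 = 125.5000; (r_i+r_j)·cross = 13·125.5000 = 1631.5000
edge 7: (3,23.5)→(2.5,8.5)  cross = 3·8.5 − 2.5·23.5 = -33.2500; (r_i+r_j)·cross = 5.5·-33.2500 = -182.8750
Σcross = 918.2500 → A = |Σcross|/2 = 459.1250 mm²
Σ(r_i+r_j)·cross = 30797.0000 → first moment M = |Σ|/6 = 5132.8333
R_c = M/A = 5132.8333/459.1250 = 11.1796 mm
θ = 297° = 5.183628 rad
V = θ·R_c·A = 5.183628·11.1796·459.1250 = 26606.698 mm³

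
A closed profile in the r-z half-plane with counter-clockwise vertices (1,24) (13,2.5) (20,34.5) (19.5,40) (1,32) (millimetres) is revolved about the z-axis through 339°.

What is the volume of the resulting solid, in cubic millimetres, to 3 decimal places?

Volume = 25441.541 mm³

Profile (r,z), 5 vertices: (1,24) (13,2.5) (20,34.5) (19.5,40) (1,32)
edge 0: (1,24)→(13,2.5)  cross = 1·2.5 − 13·24 = -309.5000; (r_i+r_j)·cross = 14·-309.5000 = -4333.0000
edge 1: (13,2.5)→(20,34.5)  cross = 13·34.5 − 20·2.5 = 398.5000; (r_i+r_j)·cross = 33·398.5000 = 13150.5000
edge 2: (20,34.5)→(19.5,40)  cross = 20·40 − 19.5·34.5 = 127.2500; (r_i+r_j)·cross = 39.5·127.2500 = 5026.3750
edge 3: (19.5,40)→(1,32)  cross = 19.5·32 − 1·40 = 584.0000; (r_i+r_j)·cross = 20.5·584.0000 = 11972.0000
edge 4: (1,32)→(1,24)  cross = 1·24 − 1·32 = -8.0000; (r_i+r_j)·cross = 2·-8.0000 = -16.0000
Σcross = 792.2500 → A = |Σcross|/2 = 396.1250 mm²
Σ(r_i+r_j)·cross = 25799.8750 → first moment M = |Σ|/6 = 4299.9792
R_c = M/A = 4299.9792/396.1250 = 10.8551 mm
θ = 339° = 5.916666 rad
V = θ·R_c·A = 5.916666·10.8551·396.1250 = 25441.541 mm³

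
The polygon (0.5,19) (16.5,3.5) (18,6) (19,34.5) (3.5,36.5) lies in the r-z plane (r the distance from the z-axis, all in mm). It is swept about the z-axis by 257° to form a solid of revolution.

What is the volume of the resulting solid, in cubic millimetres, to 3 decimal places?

Profile (r,z), 5 vertices: (0.5,19) (16.5,3.5) (18,6) (19,34.5) (3.5,36.5)
edge 0: (0.5,19)→(16.5,3.5)  cross = 0.5·3.5 − 16.5·19 = -311.7500; (r_i+r_j)·cross = 17·-311.7500 = -5299.7500
edge 1: (16.5,3.5)→(18,6)  cross = 16.5·6 − 18·3.5 = 36.0000; (r_i+r_j)·cross = 34.5·36.0000 = 1242.0000
edge 2: (18,6)→(19,34.5)  cross = 18·34.5 − 19·6 = 507.0000; (r_i+r_j)·cross = 37·507.0000 = 18759.0000
edge 3: (19,34.5)→(3.5,36.5)  cross = 19·36.5 − 3.5·34.5 = 572.7500; (r_i+r_j)·cross = 22.5·572.7500 = 12886.8750
edge 4: (3.5,36.5)→(0.5,19)  cross = 3.5·19 − 0.5·36.5 = 48.2500; (r_i+r_j)·cross = 4·48.2500 = 193.0000
Σcross = 852.2500 → A = |Σcross|/2 = 426.1250 mm²
Σ(r_i+r_j)·cross = 27781.1250 → first moment M = |Σ|/6 = 4630.1875
R_c = M/A = 4630.1875/426.1250 = 10.8658 mm
θ = 257° = 4.485496 rad
V = θ·R_c·A = 4.485496·10.8658·426.1250 = 20768.688 mm³

Volume = 20768.688 mm³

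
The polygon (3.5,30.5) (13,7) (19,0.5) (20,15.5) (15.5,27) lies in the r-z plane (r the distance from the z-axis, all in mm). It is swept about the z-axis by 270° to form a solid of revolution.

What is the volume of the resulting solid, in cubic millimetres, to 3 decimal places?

Profile (r,z), 5 vertices: (3.5,30.5) (13,7) (19,0.5) (20,15.5) (15.5,27)
edge 0: (3.5,30.5)→(13,7)  cross = 3.5·7 − 13·30.5 = -372.0000; (r_i+r_j)·cross = 16.5·-372.0000 = -6138.0000
edge 1: (13,7)→(19,0.5)  cross = 13·0.5 − 19·7 = -126.5000; (r_i+r_j)·cross = 32·-126.5000 = -4048.0000
edge 2: (19,0.5)→(20,15.5)  cross = 19·15.5 − 20·0.5 = 284.5000; (r_i+r_j)·cross = 39·284.5000 = 11095.5000
edge 3: (20,15.5)→(15.5,27)  cross = 20·27 − 15.5·15.5 = 299.7500; (r_i+r_j)·cross = 35.5·299.7500 = 10641.1250
edge 4: (15.5,27)→(3.5,30.5)  cross = 15.5·30.5 − 3.5·27 = 378.2500; (r_i+r_j)·cross = 19·378.2500 = 7186.7500
Σcross = 464.0000 → A = |Σcross|/2 = 232.0000 mm²
Σ(r_i+r_j)·cross = 18737.3750 → first moment M = |Σ|/6 = 3122.8958
R_c = M/A = 3122.8958/232.0000 = 13.4608 mm
θ = 270° = 4.712389 rad
V = θ·R_c·A = 4.712389·13.4608·232.0000 = 14716.300 mm³

Volume = 14716.300 mm³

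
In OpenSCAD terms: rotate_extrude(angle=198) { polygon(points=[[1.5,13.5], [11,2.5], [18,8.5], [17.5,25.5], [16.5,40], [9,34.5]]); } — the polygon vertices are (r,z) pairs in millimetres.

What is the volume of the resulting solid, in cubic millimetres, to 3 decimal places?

Profile (r,z), 6 vertices: (1.5,13.5) (11,2.5) (18,8.5) (17.5,25.5) (16.5,40) (9,34.5)
edge 0: (1.5,13.5)→(11,2.5)  cross = 1.5·2.5 − 11·13.5 = -144.7500; (r_i+r_j)·cross = 12.5·-144.7500 = -1809.3750
edge 1: (11,2.5)→(18,8.5)  cross = 11·8.5 − 18·2.5 = 48.5000; (r_i+r_j)·cross = 29·48.5000 = 1406.5000
edge 2: (18,8.5)→(17.5,25.5)  cross = 18·25.5 − 17.5·8.5 = 310.2500; (r_i+r_j)·cross = 35.5·310.2500 = 11013.8750
edge 3: (17.5,25.5)→(16.5,40)  cross = 17.5·40 − 16.5·25.5 = 279.2500; (r_i+r_j)·cross = 34·279.2500 = 9494.5000
edge 4: (16.5,40)→(9,34.5)  cross = 16.5·34.5 − 9·40 = 209.2500; (r_i+r_j)·cross = 25.5·209.2500 = 5335.8750
edge 5: (9,34.5)→(1.5,13.5)  cross = 9·13.5 − 1.5·34.5 = 69.7500; (r_i+r_j)·cross = 10.5·69.7500 = 732.3750
Σcross = 772.2500 → A = |Σcross|/2 = 386.1250 mm²
Σ(r_i+r_j)·cross = 26173.7500 → first moment M = |Σ|/6 = 4362.2917
R_c = M/A = 4362.2917/386.1250 = 11.2976 mm
θ = 198° = 3.455752 rad
V = θ·R_c·A = 3.455752·11.2976·386.1250 = 15074.998 mm³

Volume = 15074.998 mm³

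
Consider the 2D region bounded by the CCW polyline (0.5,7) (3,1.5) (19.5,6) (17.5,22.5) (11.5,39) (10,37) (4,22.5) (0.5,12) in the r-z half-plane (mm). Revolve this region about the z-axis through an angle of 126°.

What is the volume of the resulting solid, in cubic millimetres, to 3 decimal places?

Volume = 9645.913 mm³

Profile (r,z), 8 vertices: (0.5,7) (3,1.5) (19.5,6) (17.5,22.5) (11.5,39) (10,37) (4,22.5) (0.5,12)
edge 0: (0.5,7)→(3,1.5)  cross = 0.5·1.5 − 3·7 = -20.2500; (r_i+r_j)·cross = 3.5·-20.2500 = -70.8750
edge 1: (3,1.5)→(19.5,6)  cross = 3·6 − 19.5·1.5 = -11.2500; (r_i+r_j)·cross = 22.5·-11.2500 = -253.1250
edge 2: (19.5,6)→(17.5,22.5)  cross = 19.5·22.5 − 17.5·6 = 333.7500; (r_i+r_j)·cross = 37·333.7500 = 12348.7500
edge 3: (17.5,22.5)→(11.5,39)  cross = 17.5·39 − 11.5·22.5 = 423.7500; (r_i+r_j)·cross = 29·423.7500 = 12288.7500
edge 4: (11.5,39)→(10,37)  cross = 11.5·37 − 10·39 = 35.5000; (r_i+r_j)·cross = 21.5·35.5000 = 763.2500
edge 5: (10,37)→(4,22.5)  cross = 10·22.5 − 4·37 = 77.0000; (r_i+r_j)·cross = 14·77.0000 = 1078.0000
edge 6: (4,22.5)→(0.5,12)  cross = 4·12 − 0.5·22.5 = 36.7500; (r_i+r_j)·cross = 4.5·36.7500 = 165.3750
edge 7: (0.5,12)→(0.5,7)  cross = 0.5·7 − 0.5·12 = -2.5000; (r_i+r_j)·cross = 1·-2.5000 = -2.5000
Σcross = 872.7500 → A = |Σcross|/2 = 436.3750 mm²
Σ(r_i+r_j)·cross = 26317.6250 → first moment M = |Σ|/6 = 4386.2708
R_c = M/A = 4386.2708/436.3750 = 10.0516 mm
θ = 126° = 2.199115 rad
V = θ·R_c·A = 2.199115·10.0516·436.3750 = 9645.913 mm³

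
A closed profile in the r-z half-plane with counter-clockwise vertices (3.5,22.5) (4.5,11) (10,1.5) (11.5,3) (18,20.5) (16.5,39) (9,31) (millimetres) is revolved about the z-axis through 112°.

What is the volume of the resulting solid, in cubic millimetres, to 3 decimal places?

Volume = 6989.520 mm³

Profile (r,z), 7 vertices: (3.5,22.5) (4.5,11) (10,1.5) (11.5,3) (18,20.5) (16.5,39) (9,31)
edge 0: (3.5,22.5)→(4.5,11)  cross = 3.5·11 − 4.5·22.5 = -62.7500; (r_i+r_j)·cross = 8·-62.7500 = -502.0000
edge 1: (4.5,11)→(10,1.5)  cross = 4.5·1.5 − 10·11 = -103.2500; (r_i+r_j)·cross = 14.5·-103.2500 = -1497.1250
edge 2: (10,1.5)→(11.5,3)  cross = 10·3 − 11.5·1.5 = 12.7500; (r_i+r_j)·cross = 21.5·12.7500 = 274.1250
edge 3: (11.5,3)→(18,20.5)  cross = 11.5·20.5 − 18·3 = 181.7500; (r_i+r_j)·cross = 29.5·181.7500 = 5361.6250
edge 4: (18,20.5)→(16.5,39)  cross = 18·39 − 16.5·20.5 = 363.7500; (r_i+r_j)·cross = 34.5·363.7500 = 12549.3750
edge 5: (16.5,39)→(9,31)  cross = 16.5·31 − 9·39 = 160.5000; (r_i+r_j)·cross = 25.5·160.5000 = 4092.7500
edge 6: (9,31)→(3.5,22.5)  cross = 9·22.5 − 3.5·31 = 94.0000; (r_i+r_j)·cross = 12.5·94.0000 = 1175.0000
Σcross = 646.7500 → A = |Σcross|/2 = 323.3750 mm²
Σ(r_i+r_j)·cross = 21453.7500 → first moment M = |Σ|/6 = 3575.6250
R_c = M/A = 3575.6250/323.3750 = 11.0572 mm
θ = 112° = 1.954769 rad
V = θ·R_c·A = 1.954769·11.0572·323.3750 = 6989.520 mm³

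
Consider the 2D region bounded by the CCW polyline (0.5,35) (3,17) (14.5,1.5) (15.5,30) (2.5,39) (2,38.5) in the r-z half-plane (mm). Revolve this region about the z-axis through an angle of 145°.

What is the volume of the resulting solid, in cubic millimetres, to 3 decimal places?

Profile (r,z), 6 vertices: (0.5,35) (3,17) (14.5,1.5) (15.5,30) (2.5,39) (2,38.5)
edge 0: (0.5,35)→(3,17)  cross = 0.5·17 − 3·35 = -96.5000; (r_i+r_j)·cross = 3.5·-96.5000 = -337.7500
edge 1: (3,17)→(14.5,1.5)  cross = 3·1.5 − 14.5·17 = -242.0000; (r_i+r_j)·cross = 17.5·-242.0000 = -4235.0000
edge 2: (14.5,1.5)→(15.5,30)  cross = 14.5·30 − 15.5·1.5 = 411.7500; (r_i+r_j)·cross = 30·411.7500 = 12352.5000
edge 3: (15.5,30)→(2.5,39)  cross = 15.5·39 − 2.5·30 = 529.5000; (r_i+r_j)·cross = 18·529.5000 = 9531.0000
edge 4: (2.5,39)→(2,38.5)  cross = 2.5·38.5 − 2·39 = 18.2500; (r_i+r_j)·cross = 4.5·18.2500 = 82.1250
edge 5: (2,38.5)→(0.5,35)  cross = 2·35 − 0.5·38.5 = 50.7500; (r_i+r_j)·cross = 2.5·50.7500 = 126.8750
Σcross = 671.7500 → A = |Σcross|/2 = 335.8750 mm²
Σ(r_i+r_j)·cross = 17519.7500 → first moment M = |Σ|/6 = 2919.9583
R_c = M/A = 2919.9583/335.8750 = 8.6936 mm
θ = 145° = 2.530727 rad
V = θ·R_c·A = 2.530727·8.6936·335.8750 = 7389.619 mm³

Volume = 7389.619 mm³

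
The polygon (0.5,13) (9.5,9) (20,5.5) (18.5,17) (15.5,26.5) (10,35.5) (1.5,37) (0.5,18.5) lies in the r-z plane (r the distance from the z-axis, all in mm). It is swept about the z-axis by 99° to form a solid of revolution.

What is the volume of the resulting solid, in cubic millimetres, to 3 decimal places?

Profile (r,z), 8 vertices: (0.5,13) (9.5,9) (20,5.5) (18.5,17) (15.5,26.5) (10,35.5) (1.5,37) (0.5,18.5)
edge 0: (0.5,13)→(9.5,9)  cross = 0.5·9 − 9.5·13 = -119.0000; (r_i+r_j)·cross = 10·-119.0000 = -1190.0000
edge 1: (9.5,9)→(20,5.5)  cross = 9.5·5.5 − 20·9 = -127.7500; (r_i+r_j)·cross = 29.5·-127.7500 = -3768.6250
edge 2: (20,5.5)→(18.5,17)  cross = 20·17 − 18.5·5.5 = 238.2500; (r_i+r_j)·cross = 38.5·238.2500 = 9172.6250
edge 3: (18.5,17)→(15.5,26.5)  cross = 18.5·26.5 − 15.5·17 = 226.7500; (r_i+r_j)·cross = 34·226.7500 = 7709.5000
edge 4: (15.5,26.5)→(10,35.5)  cross = 15.5·35.5 − 10·26.5 = 285.2500; (r_i+r_j)·cross = 25.5·285.2500 = 7273.8750
edge 5: (10,35.5)→(1.5,37)  cross = 10·37 − 1.5·35.5 = 316.7500; (r_i+r_j)·cross = 11.5·316.7500 = 3642.6250
edge 6: (1.5,37)→(0.5,18.5)  cross = 1.5·18.5 − 0.5·37 = 9.2500; (r_i+r_j)·cross = 2·9.2500 = 18.5000
edge 7: (0.5,18.5)→(0.5,13)  cross = 0.5·13 − 0.5·18.5 = -2.7500; (r_i+r_j)·cross = 1·-2.7500 = -2.7500
Σcross = 826.7500 → A = |Σcross|/2 = 413.3750 mm²
Σ(r_i+r_j)·cross = 22855.7500 → first moment M = |Σ|/6 = 3809.2917
R_c = M/A = 3809.2917/413.3750 = 9.2151 mm
θ = 99° = 1.727876 rad
V = θ·R_c·A = 1.727876·9.2151·413.3750 = 6581.983 mm³

Volume = 6581.983 mm³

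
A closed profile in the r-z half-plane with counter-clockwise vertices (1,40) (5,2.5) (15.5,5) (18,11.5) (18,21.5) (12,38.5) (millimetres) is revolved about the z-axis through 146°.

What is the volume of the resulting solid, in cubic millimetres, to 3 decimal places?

Volume = 11364.461 mm³

Profile (r,z), 6 vertices: (1,40) (5,2.5) (15.5,5) (18,11.5) (18,21.5) (12,38.5)
edge 0: (1,40)→(5,2.5)  cross = 1·2.5 − 5·40 = -197.5000; (r_i+r_j)·cross = 6·-197.5000 = -1185.0000
edge 1: (5,2.5)→(15.5,5)  cross = 5·5 − 15.5·2.5 = -13.7500; (r_i+r_j)·cross = 20.5·-13.7500 = -281.8750
edge 2: (15.5,5)→(18,11.5)  cross = 15.5·11.5 − 18·5 = 88.2500; (r_i+r_j)·cross = 33.5·88.2500 = 2956.3750
edge 3: (18,11.5)→(18,21.5)  cross = 18·21.5 − 18·11.5 = 180.0000; (r_i+r_j)·cross = 36·180.0000 = 6480.0000
edge 4: (18,21.5)→(12,38.5)  cross = 18·38.5 − 12·21.5 = 435.0000; (r_i+r_j)·cross = 30·435.0000 = 13050.0000
edge 5: (12,38.5)→(1,40)  cross = 12·40 − 1·38.5 = 441.5000; (r_i+r_j)·cross = 13·441.5000 = 5739.5000
Σcross = 933.5000 → A = |Σcross|/2 = 466.7500 mm²
Σ(r_i+r_j)·cross = 26759.0000 → first moment M = |Σ|/6 = 4459.8333
R_c = M/A = 4459.8333/466.7500 = 9.5551 mm
θ = 146° = 2.548181 rad
V = θ·R_c·A = 2.548181·9.5551·466.7500 = 11364.461 mm³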